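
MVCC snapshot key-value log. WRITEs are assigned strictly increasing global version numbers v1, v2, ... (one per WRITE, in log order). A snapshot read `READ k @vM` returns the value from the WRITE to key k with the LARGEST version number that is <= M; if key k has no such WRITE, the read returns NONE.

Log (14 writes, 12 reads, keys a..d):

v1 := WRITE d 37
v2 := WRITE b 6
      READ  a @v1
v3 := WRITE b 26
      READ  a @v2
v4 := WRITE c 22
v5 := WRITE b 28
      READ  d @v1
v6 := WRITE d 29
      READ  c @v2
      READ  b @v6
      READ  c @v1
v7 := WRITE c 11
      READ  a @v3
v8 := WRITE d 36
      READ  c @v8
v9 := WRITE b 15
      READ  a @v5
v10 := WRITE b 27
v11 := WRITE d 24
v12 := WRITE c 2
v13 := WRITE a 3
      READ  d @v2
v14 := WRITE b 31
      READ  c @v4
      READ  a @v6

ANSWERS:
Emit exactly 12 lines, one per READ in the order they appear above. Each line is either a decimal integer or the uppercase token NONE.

Answer: NONE
NONE
37
NONE
28
NONE
NONE
11
NONE
37
22
NONE

Derivation:
v1: WRITE d=37  (d history now [(1, 37)])
v2: WRITE b=6  (b history now [(2, 6)])
READ a @v1: history=[] -> no version <= 1 -> NONE
v3: WRITE b=26  (b history now [(2, 6), (3, 26)])
READ a @v2: history=[] -> no version <= 2 -> NONE
v4: WRITE c=22  (c history now [(4, 22)])
v5: WRITE b=28  (b history now [(2, 6), (3, 26), (5, 28)])
READ d @v1: history=[(1, 37)] -> pick v1 -> 37
v6: WRITE d=29  (d history now [(1, 37), (6, 29)])
READ c @v2: history=[(4, 22)] -> no version <= 2 -> NONE
READ b @v6: history=[(2, 6), (3, 26), (5, 28)] -> pick v5 -> 28
READ c @v1: history=[(4, 22)] -> no version <= 1 -> NONE
v7: WRITE c=11  (c history now [(4, 22), (7, 11)])
READ a @v3: history=[] -> no version <= 3 -> NONE
v8: WRITE d=36  (d history now [(1, 37), (6, 29), (8, 36)])
READ c @v8: history=[(4, 22), (7, 11)] -> pick v7 -> 11
v9: WRITE b=15  (b history now [(2, 6), (3, 26), (5, 28), (9, 15)])
READ a @v5: history=[] -> no version <= 5 -> NONE
v10: WRITE b=27  (b history now [(2, 6), (3, 26), (5, 28), (9, 15), (10, 27)])
v11: WRITE d=24  (d history now [(1, 37), (6, 29), (8, 36), (11, 24)])
v12: WRITE c=2  (c history now [(4, 22), (7, 11), (12, 2)])
v13: WRITE a=3  (a history now [(13, 3)])
READ d @v2: history=[(1, 37), (6, 29), (8, 36), (11, 24)] -> pick v1 -> 37
v14: WRITE b=31  (b history now [(2, 6), (3, 26), (5, 28), (9, 15), (10, 27), (14, 31)])
READ c @v4: history=[(4, 22), (7, 11), (12, 2)] -> pick v4 -> 22
READ a @v6: history=[(13, 3)] -> no version <= 6 -> NONE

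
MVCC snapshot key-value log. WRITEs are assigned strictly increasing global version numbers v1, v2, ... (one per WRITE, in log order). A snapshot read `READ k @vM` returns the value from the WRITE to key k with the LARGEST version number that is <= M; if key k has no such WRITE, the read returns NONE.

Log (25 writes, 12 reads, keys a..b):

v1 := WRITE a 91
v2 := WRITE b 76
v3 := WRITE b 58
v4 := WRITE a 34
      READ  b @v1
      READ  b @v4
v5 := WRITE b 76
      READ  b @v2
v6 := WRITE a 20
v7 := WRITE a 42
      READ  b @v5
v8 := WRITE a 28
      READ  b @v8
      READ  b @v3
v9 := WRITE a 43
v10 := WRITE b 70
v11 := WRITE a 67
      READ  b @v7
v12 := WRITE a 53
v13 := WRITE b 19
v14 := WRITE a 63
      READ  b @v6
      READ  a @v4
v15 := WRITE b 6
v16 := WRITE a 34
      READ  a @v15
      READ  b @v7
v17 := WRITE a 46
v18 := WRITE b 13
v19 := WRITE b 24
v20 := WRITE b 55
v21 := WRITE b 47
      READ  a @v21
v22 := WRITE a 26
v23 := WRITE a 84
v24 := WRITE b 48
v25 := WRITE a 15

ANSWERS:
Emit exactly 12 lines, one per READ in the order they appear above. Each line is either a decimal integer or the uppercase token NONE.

Answer: NONE
58
76
76
76
58
76
76
34
63
76
46

Derivation:
v1: WRITE a=91  (a history now [(1, 91)])
v2: WRITE b=76  (b history now [(2, 76)])
v3: WRITE b=58  (b history now [(2, 76), (3, 58)])
v4: WRITE a=34  (a history now [(1, 91), (4, 34)])
READ b @v1: history=[(2, 76), (3, 58)] -> no version <= 1 -> NONE
READ b @v4: history=[(2, 76), (3, 58)] -> pick v3 -> 58
v5: WRITE b=76  (b history now [(2, 76), (3, 58), (5, 76)])
READ b @v2: history=[(2, 76), (3, 58), (5, 76)] -> pick v2 -> 76
v6: WRITE a=20  (a history now [(1, 91), (4, 34), (6, 20)])
v7: WRITE a=42  (a history now [(1, 91), (4, 34), (6, 20), (7, 42)])
READ b @v5: history=[(2, 76), (3, 58), (5, 76)] -> pick v5 -> 76
v8: WRITE a=28  (a history now [(1, 91), (4, 34), (6, 20), (7, 42), (8, 28)])
READ b @v8: history=[(2, 76), (3, 58), (5, 76)] -> pick v5 -> 76
READ b @v3: history=[(2, 76), (3, 58), (5, 76)] -> pick v3 -> 58
v9: WRITE a=43  (a history now [(1, 91), (4, 34), (6, 20), (7, 42), (8, 28), (9, 43)])
v10: WRITE b=70  (b history now [(2, 76), (3, 58), (5, 76), (10, 70)])
v11: WRITE a=67  (a history now [(1, 91), (4, 34), (6, 20), (7, 42), (8, 28), (9, 43), (11, 67)])
READ b @v7: history=[(2, 76), (3, 58), (5, 76), (10, 70)] -> pick v5 -> 76
v12: WRITE a=53  (a history now [(1, 91), (4, 34), (6, 20), (7, 42), (8, 28), (9, 43), (11, 67), (12, 53)])
v13: WRITE b=19  (b history now [(2, 76), (3, 58), (5, 76), (10, 70), (13, 19)])
v14: WRITE a=63  (a history now [(1, 91), (4, 34), (6, 20), (7, 42), (8, 28), (9, 43), (11, 67), (12, 53), (14, 63)])
READ b @v6: history=[(2, 76), (3, 58), (5, 76), (10, 70), (13, 19)] -> pick v5 -> 76
READ a @v4: history=[(1, 91), (4, 34), (6, 20), (7, 42), (8, 28), (9, 43), (11, 67), (12, 53), (14, 63)] -> pick v4 -> 34
v15: WRITE b=6  (b history now [(2, 76), (3, 58), (5, 76), (10, 70), (13, 19), (15, 6)])
v16: WRITE a=34  (a history now [(1, 91), (4, 34), (6, 20), (7, 42), (8, 28), (9, 43), (11, 67), (12, 53), (14, 63), (16, 34)])
READ a @v15: history=[(1, 91), (4, 34), (6, 20), (7, 42), (8, 28), (9, 43), (11, 67), (12, 53), (14, 63), (16, 34)] -> pick v14 -> 63
READ b @v7: history=[(2, 76), (3, 58), (5, 76), (10, 70), (13, 19), (15, 6)] -> pick v5 -> 76
v17: WRITE a=46  (a history now [(1, 91), (4, 34), (6, 20), (7, 42), (8, 28), (9, 43), (11, 67), (12, 53), (14, 63), (16, 34), (17, 46)])
v18: WRITE b=13  (b history now [(2, 76), (3, 58), (5, 76), (10, 70), (13, 19), (15, 6), (18, 13)])
v19: WRITE b=24  (b history now [(2, 76), (3, 58), (5, 76), (10, 70), (13, 19), (15, 6), (18, 13), (19, 24)])
v20: WRITE b=55  (b history now [(2, 76), (3, 58), (5, 76), (10, 70), (13, 19), (15, 6), (18, 13), (19, 24), (20, 55)])
v21: WRITE b=47  (b history now [(2, 76), (3, 58), (5, 76), (10, 70), (13, 19), (15, 6), (18, 13), (19, 24), (20, 55), (21, 47)])
READ a @v21: history=[(1, 91), (4, 34), (6, 20), (7, 42), (8, 28), (9, 43), (11, 67), (12, 53), (14, 63), (16, 34), (17, 46)] -> pick v17 -> 46
v22: WRITE a=26  (a history now [(1, 91), (4, 34), (6, 20), (7, 42), (8, 28), (9, 43), (11, 67), (12, 53), (14, 63), (16, 34), (17, 46), (22, 26)])
v23: WRITE a=84  (a history now [(1, 91), (4, 34), (6, 20), (7, 42), (8, 28), (9, 43), (11, 67), (12, 53), (14, 63), (16, 34), (17, 46), (22, 26), (23, 84)])
v24: WRITE b=48  (b history now [(2, 76), (3, 58), (5, 76), (10, 70), (13, 19), (15, 6), (18, 13), (19, 24), (20, 55), (21, 47), (24, 48)])
v25: WRITE a=15  (a history now [(1, 91), (4, 34), (6, 20), (7, 42), (8, 28), (9, 43), (11, 67), (12, 53), (14, 63), (16, 34), (17, 46), (22, 26), (23, 84), (25, 15)])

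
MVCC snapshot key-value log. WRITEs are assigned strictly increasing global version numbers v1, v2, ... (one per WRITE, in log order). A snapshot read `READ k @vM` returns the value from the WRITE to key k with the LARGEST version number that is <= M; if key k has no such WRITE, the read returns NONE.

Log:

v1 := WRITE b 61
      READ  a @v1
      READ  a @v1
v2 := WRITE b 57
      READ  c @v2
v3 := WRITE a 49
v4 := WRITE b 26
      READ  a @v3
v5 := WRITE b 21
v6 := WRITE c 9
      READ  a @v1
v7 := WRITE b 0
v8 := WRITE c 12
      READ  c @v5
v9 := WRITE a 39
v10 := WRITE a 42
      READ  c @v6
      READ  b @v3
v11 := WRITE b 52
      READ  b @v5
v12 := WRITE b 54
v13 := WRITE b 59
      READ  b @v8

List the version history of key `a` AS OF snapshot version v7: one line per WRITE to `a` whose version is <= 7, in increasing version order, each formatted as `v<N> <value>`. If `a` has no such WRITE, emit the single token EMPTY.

Answer: v3 49

Derivation:
Scan writes for key=a with version <= 7:
  v1 WRITE b 61 -> skip
  v2 WRITE b 57 -> skip
  v3 WRITE a 49 -> keep
  v4 WRITE b 26 -> skip
  v5 WRITE b 21 -> skip
  v6 WRITE c 9 -> skip
  v7 WRITE b 0 -> skip
  v8 WRITE c 12 -> skip
  v9 WRITE a 39 -> drop (> snap)
  v10 WRITE a 42 -> drop (> snap)
  v11 WRITE b 52 -> skip
  v12 WRITE b 54 -> skip
  v13 WRITE b 59 -> skip
Collected: [(3, 49)]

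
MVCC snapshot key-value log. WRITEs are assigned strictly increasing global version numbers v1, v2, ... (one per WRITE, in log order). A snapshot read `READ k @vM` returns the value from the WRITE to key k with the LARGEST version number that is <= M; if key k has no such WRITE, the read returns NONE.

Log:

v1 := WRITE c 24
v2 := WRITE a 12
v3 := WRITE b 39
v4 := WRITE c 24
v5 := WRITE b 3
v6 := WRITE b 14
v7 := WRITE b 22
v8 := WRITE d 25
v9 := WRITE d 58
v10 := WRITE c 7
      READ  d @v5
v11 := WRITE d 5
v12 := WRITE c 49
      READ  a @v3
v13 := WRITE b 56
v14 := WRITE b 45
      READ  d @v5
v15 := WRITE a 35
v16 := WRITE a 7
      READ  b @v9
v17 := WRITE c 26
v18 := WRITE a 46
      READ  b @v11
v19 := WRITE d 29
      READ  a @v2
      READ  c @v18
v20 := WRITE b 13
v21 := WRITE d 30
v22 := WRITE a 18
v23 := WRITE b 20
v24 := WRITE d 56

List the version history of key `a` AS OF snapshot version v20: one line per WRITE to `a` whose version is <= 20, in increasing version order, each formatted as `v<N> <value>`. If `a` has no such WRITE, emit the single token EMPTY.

Scan writes for key=a with version <= 20:
  v1 WRITE c 24 -> skip
  v2 WRITE a 12 -> keep
  v3 WRITE b 39 -> skip
  v4 WRITE c 24 -> skip
  v5 WRITE b 3 -> skip
  v6 WRITE b 14 -> skip
  v7 WRITE b 22 -> skip
  v8 WRITE d 25 -> skip
  v9 WRITE d 58 -> skip
  v10 WRITE c 7 -> skip
  v11 WRITE d 5 -> skip
  v12 WRITE c 49 -> skip
  v13 WRITE b 56 -> skip
  v14 WRITE b 45 -> skip
  v15 WRITE a 35 -> keep
  v16 WRITE a 7 -> keep
  v17 WRITE c 26 -> skip
  v18 WRITE a 46 -> keep
  v19 WRITE d 29 -> skip
  v20 WRITE b 13 -> skip
  v21 WRITE d 30 -> skip
  v22 WRITE a 18 -> drop (> snap)
  v23 WRITE b 20 -> skip
  v24 WRITE d 56 -> skip
Collected: [(2, 12), (15, 35), (16, 7), (18, 46)]

Answer: v2 12
v15 35
v16 7
v18 46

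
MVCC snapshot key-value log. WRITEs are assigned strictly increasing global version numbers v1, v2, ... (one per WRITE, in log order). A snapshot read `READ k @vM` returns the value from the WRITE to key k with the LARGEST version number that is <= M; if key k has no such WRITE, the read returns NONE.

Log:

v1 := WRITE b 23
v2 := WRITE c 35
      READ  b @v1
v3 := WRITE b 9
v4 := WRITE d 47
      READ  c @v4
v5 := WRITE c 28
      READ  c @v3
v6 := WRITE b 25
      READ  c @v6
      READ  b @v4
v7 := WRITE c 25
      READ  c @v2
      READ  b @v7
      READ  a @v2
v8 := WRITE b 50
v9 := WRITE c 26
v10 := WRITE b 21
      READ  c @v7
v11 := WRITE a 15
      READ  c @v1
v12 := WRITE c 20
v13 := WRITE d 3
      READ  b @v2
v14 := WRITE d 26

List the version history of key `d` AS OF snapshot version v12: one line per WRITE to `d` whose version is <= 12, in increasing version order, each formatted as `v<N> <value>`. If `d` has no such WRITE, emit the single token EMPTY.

Answer: v4 47

Derivation:
Scan writes for key=d with version <= 12:
  v1 WRITE b 23 -> skip
  v2 WRITE c 35 -> skip
  v3 WRITE b 9 -> skip
  v4 WRITE d 47 -> keep
  v5 WRITE c 28 -> skip
  v6 WRITE b 25 -> skip
  v7 WRITE c 25 -> skip
  v8 WRITE b 50 -> skip
  v9 WRITE c 26 -> skip
  v10 WRITE b 21 -> skip
  v11 WRITE a 15 -> skip
  v12 WRITE c 20 -> skip
  v13 WRITE d 3 -> drop (> snap)
  v14 WRITE d 26 -> drop (> snap)
Collected: [(4, 47)]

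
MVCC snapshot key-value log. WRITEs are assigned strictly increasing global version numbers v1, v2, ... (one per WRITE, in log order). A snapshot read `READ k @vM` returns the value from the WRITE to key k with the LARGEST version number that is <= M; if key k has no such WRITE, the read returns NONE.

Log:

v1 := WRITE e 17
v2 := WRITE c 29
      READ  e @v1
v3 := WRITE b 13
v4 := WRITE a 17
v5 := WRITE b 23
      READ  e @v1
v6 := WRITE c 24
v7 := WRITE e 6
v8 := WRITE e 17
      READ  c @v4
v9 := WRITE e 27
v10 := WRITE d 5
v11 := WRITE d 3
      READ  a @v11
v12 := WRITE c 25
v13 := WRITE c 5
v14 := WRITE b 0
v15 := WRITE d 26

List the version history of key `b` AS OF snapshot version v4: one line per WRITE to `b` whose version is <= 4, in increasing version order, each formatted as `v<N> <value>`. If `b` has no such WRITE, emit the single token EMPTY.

Scan writes for key=b with version <= 4:
  v1 WRITE e 17 -> skip
  v2 WRITE c 29 -> skip
  v3 WRITE b 13 -> keep
  v4 WRITE a 17 -> skip
  v5 WRITE b 23 -> drop (> snap)
  v6 WRITE c 24 -> skip
  v7 WRITE e 6 -> skip
  v8 WRITE e 17 -> skip
  v9 WRITE e 27 -> skip
  v10 WRITE d 5 -> skip
  v11 WRITE d 3 -> skip
  v12 WRITE c 25 -> skip
  v13 WRITE c 5 -> skip
  v14 WRITE b 0 -> drop (> snap)
  v15 WRITE d 26 -> skip
Collected: [(3, 13)]

Answer: v3 13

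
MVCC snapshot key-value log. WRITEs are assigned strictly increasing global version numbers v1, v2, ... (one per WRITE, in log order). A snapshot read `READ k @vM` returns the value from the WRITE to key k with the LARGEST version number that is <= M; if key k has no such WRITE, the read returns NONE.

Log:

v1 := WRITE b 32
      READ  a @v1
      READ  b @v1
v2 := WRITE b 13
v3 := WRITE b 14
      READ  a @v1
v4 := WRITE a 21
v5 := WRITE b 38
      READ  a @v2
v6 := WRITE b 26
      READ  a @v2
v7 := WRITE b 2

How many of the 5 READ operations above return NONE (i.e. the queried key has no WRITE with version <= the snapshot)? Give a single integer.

Answer: 4

Derivation:
v1: WRITE b=32  (b history now [(1, 32)])
READ a @v1: history=[] -> no version <= 1 -> NONE
READ b @v1: history=[(1, 32)] -> pick v1 -> 32
v2: WRITE b=13  (b history now [(1, 32), (2, 13)])
v3: WRITE b=14  (b history now [(1, 32), (2, 13), (3, 14)])
READ a @v1: history=[] -> no version <= 1 -> NONE
v4: WRITE a=21  (a history now [(4, 21)])
v5: WRITE b=38  (b history now [(1, 32), (2, 13), (3, 14), (5, 38)])
READ a @v2: history=[(4, 21)] -> no version <= 2 -> NONE
v6: WRITE b=26  (b history now [(1, 32), (2, 13), (3, 14), (5, 38), (6, 26)])
READ a @v2: history=[(4, 21)] -> no version <= 2 -> NONE
v7: WRITE b=2  (b history now [(1, 32), (2, 13), (3, 14), (5, 38), (6, 26), (7, 2)])
Read results in order: ['NONE', '32', 'NONE', 'NONE', 'NONE']
NONE count = 4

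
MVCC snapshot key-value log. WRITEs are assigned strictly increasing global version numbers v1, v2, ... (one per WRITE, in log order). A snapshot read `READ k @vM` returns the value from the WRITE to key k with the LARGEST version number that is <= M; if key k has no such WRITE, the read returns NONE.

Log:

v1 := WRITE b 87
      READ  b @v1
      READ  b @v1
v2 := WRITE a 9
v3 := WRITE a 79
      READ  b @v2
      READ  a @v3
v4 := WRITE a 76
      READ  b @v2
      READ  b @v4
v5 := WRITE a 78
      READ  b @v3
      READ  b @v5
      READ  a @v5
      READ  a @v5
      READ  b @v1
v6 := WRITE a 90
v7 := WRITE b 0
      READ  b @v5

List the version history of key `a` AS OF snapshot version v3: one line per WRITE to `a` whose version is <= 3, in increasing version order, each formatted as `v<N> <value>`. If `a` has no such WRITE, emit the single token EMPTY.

Answer: v2 9
v3 79

Derivation:
Scan writes for key=a with version <= 3:
  v1 WRITE b 87 -> skip
  v2 WRITE a 9 -> keep
  v3 WRITE a 79 -> keep
  v4 WRITE a 76 -> drop (> snap)
  v5 WRITE a 78 -> drop (> snap)
  v6 WRITE a 90 -> drop (> snap)
  v7 WRITE b 0 -> skip
Collected: [(2, 9), (3, 79)]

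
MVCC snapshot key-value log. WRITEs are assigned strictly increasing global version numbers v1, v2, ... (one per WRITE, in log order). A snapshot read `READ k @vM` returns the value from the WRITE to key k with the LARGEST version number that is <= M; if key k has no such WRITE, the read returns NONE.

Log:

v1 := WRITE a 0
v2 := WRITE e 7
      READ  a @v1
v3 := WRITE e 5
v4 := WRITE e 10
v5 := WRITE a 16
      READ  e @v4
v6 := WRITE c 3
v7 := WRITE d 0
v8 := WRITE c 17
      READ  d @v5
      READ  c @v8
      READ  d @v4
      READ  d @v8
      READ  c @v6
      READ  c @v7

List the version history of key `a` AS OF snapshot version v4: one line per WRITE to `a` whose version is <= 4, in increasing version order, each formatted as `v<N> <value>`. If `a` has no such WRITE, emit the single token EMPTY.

Answer: v1 0

Derivation:
Scan writes for key=a with version <= 4:
  v1 WRITE a 0 -> keep
  v2 WRITE e 7 -> skip
  v3 WRITE e 5 -> skip
  v4 WRITE e 10 -> skip
  v5 WRITE a 16 -> drop (> snap)
  v6 WRITE c 3 -> skip
  v7 WRITE d 0 -> skip
  v8 WRITE c 17 -> skip
Collected: [(1, 0)]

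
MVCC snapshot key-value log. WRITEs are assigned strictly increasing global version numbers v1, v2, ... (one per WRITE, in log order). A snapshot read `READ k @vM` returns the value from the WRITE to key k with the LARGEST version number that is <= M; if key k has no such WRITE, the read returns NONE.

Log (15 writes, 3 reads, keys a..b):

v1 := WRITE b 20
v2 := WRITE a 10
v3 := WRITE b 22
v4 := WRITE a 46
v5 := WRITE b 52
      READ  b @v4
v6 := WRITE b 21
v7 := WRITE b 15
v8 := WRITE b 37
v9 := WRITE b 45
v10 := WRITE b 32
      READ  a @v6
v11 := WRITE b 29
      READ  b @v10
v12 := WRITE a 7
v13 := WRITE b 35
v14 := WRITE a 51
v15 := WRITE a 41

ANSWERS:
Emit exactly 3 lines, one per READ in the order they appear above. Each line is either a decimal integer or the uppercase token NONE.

Answer: 22
46
32

Derivation:
v1: WRITE b=20  (b history now [(1, 20)])
v2: WRITE a=10  (a history now [(2, 10)])
v3: WRITE b=22  (b history now [(1, 20), (3, 22)])
v4: WRITE a=46  (a history now [(2, 10), (4, 46)])
v5: WRITE b=52  (b history now [(1, 20), (3, 22), (5, 52)])
READ b @v4: history=[(1, 20), (3, 22), (5, 52)] -> pick v3 -> 22
v6: WRITE b=21  (b history now [(1, 20), (3, 22), (5, 52), (6, 21)])
v7: WRITE b=15  (b history now [(1, 20), (3, 22), (5, 52), (6, 21), (7, 15)])
v8: WRITE b=37  (b history now [(1, 20), (3, 22), (5, 52), (6, 21), (7, 15), (8, 37)])
v9: WRITE b=45  (b history now [(1, 20), (3, 22), (5, 52), (6, 21), (7, 15), (8, 37), (9, 45)])
v10: WRITE b=32  (b history now [(1, 20), (3, 22), (5, 52), (6, 21), (7, 15), (8, 37), (9, 45), (10, 32)])
READ a @v6: history=[(2, 10), (4, 46)] -> pick v4 -> 46
v11: WRITE b=29  (b history now [(1, 20), (3, 22), (5, 52), (6, 21), (7, 15), (8, 37), (9, 45), (10, 32), (11, 29)])
READ b @v10: history=[(1, 20), (3, 22), (5, 52), (6, 21), (7, 15), (8, 37), (9, 45), (10, 32), (11, 29)] -> pick v10 -> 32
v12: WRITE a=7  (a history now [(2, 10), (4, 46), (12, 7)])
v13: WRITE b=35  (b history now [(1, 20), (3, 22), (5, 52), (6, 21), (7, 15), (8, 37), (9, 45), (10, 32), (11, 29), (13, 35)])
v14: WRITE a=51  (a history now [(2, 10), (4, 46), (12, 7), (14, 51)])
v15: WRITE a=41  (a history now [(2, 10), (4, 46), (12, 7), (14, 51), (15, 41)])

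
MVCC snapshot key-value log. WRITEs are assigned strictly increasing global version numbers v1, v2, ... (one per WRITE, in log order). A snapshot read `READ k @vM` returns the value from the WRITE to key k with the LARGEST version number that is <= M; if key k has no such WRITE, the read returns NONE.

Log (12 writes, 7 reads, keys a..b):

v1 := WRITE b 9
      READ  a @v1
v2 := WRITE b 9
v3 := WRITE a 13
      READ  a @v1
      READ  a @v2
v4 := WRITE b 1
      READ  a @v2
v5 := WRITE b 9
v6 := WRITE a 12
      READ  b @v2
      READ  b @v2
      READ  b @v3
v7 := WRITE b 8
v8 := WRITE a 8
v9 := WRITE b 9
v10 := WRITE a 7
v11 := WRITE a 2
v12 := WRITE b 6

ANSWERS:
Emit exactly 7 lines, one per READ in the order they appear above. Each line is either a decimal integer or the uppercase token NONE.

Answer: NONE
NONE
NONE
NONE
9
9
9

Derivation:
v1: WRITE b=9  (b history now [(1, 9)])
READ a @v1: history=[] -> no version <= 1 -> NONE
v2: WRITE b=9  (b history now [(1, 9), (2, 9)])
v3: WRITE a=13  (a history now [(3, 13)])
READ a @v1: history=[(3, 13)] -> no version <= 1 -> NONE
READ a @v2: history=[(3, 13)] -> no version <= 2 -> NONE
v4: WRITE b=1  (b history now [(1, 9), (2, 9), (4, 1)])
READ a @v2: history=[(3, 13)] -> no version <= 2 -> NONE
v5: WRITE b=9  (b history now [(1, 9), (2, 9), (4, 1), (5, 9)])
v6: WRITE a=12  (a history now [(3, 13), (6, 12)])
READ b @v2: history=[(1, 9), (2, 9), (4, 1), (5, 9)] -> pick v2 -> 9
READ b @v2: history=[(1, 9), (2, 9), (4, 1), (5, 9)] -> pick v2 -> 9
READ b @v3: history=[(1, 9), (2, 9), (4, 1), (5, 9)] -> pick v2 -> 9
v7: WRITE b=8  (b history now [(1, 9), (2, 9), (4, 1), (5, 9), (7, 8)])
v8: WRITE a=8  (a history now [(3, 13), (6, 12), (8, 8)])
v9: WRITE b=9  (b history now [(1, 9), (2, 9), (4, 1), (5, 9), (7, 8), (9, 9)])
v10: WRITE a=7  (a history now [(3, 13), (6, 12), (8, 8), (10, 7)])
v11: WRITE a=2  (a history now [(3, 13), (6, 12), (8, 8), (10, 7), (11, 2)])
v12: WRITE b=6  (b history now [(1, 9), (2, 9), (4, 1), (5, 9), (7, 8), (9, 9), (12, 6)])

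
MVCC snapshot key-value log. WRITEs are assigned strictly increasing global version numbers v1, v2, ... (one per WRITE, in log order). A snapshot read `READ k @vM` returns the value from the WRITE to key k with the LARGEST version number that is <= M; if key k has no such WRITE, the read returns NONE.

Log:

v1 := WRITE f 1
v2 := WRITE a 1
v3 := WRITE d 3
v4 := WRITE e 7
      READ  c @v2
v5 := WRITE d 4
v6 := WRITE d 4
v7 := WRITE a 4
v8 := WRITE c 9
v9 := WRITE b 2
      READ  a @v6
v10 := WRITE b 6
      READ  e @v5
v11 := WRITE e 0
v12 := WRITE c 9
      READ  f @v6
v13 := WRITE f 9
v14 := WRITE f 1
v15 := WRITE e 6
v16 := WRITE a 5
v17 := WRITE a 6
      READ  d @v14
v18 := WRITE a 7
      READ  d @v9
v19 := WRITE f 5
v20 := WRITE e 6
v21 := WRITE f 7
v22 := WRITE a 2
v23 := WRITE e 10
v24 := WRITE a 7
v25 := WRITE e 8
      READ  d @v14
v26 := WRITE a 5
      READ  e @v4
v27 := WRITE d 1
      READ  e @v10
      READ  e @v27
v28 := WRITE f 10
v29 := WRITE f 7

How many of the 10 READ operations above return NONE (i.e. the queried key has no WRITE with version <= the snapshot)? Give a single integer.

Answer: 1

Derivation:
v1: WRITE f=1  (f history now [(1, 1)])
v2: WRITE a=1  (a history now [(2, 1)])
v3: WRITE d=3  (d history now [(3, 3)])
v4: WRITE e=7  (e history now [(4, 7)])
READ c @v2: history=[] -> no version <= 2 -> NONE
v5: WRITE d=4  (d history now [(3, 3), (5, 4)])
v6: WRITE d=4  (d history now [(3, 3), (5, 4), (6, 4)])
v7: WRITE a=4  (a history now [(2, 1), (7, 4)])
v8: WRITE c=9  (c history now [(8, 9)])
v9: WRITE b=2  (b history now [(9, 2)])
READ a @v6: history=[(2, 1), (7, 4)] -> pick v2 -> 1
v10: WRITE b=6  (b history now [(9, 2), (10, 6)])
READ e @v5: history=[(4, 7)] -> pick v4 -> 7
v11: WRITE e=0  (e history now [(4, 7), (11, 0)])
v12: WRITE c=9  (c history now [(8, 9), (12, 9)])
READ f @v6: history=[(1, 1)] -> pick v1 -> 1
v13: WRITE f=9  (f history now [(1, 1), (13, 9)])
v14: WRITE f=1  (f history now [(1, 1), (13, 9), (14, 1)])
v15: WRITE e=6  (e history now [(4, 7), (11, 0), (15, 6)])
v16: WRITE a=5  (a history now [(2, 1), (7, 4), (16, 5)])
v17: WRITE a=6  (a history now [(2, 1), (7, 4), (16, 5), (17, 6)])
READ d @v14: history=[(3, 3), (5, 4), (6, 4)] -> pick v6 -> 4
v18: WRITE a=7  (a history now [(2, 1), (7, 4), (16, 5), (17, 6), (18, 7)])
READ d @v9: history=[(3, 3), (5, 4), (6, 4)] -> pick v6 -> 4
v19: WRITE f=5  (f history now [(1, 1), (13, 9), (14, 1), (19, 5)])
v20: WRITE e=6  (e history now [(4, 7), (11, 0), (15, 6), (20, 6)])
v21: WRITE f=7  (f history now [(1, 1), (13, 9), (14, 1), (19, 5), (21, 7)])
v22: WRITE a=2  (a history now [(2, 1), (7, 4), (16, 5), (17, 6), (18, 7), (22, 2)])
v23: WRITE e=10  (e history now [(4, 7), (11, 0), (15, 6), (20, 6), (23, 10)])
v24: WRITE a=7  (a history now [(2, 1), (7, 4), (16, 5), (17, 6), (18, 7), (22, 2), (24, 7)])
v25: WRITE e=8  (e history now [(4, 7), (11, 0), (15, 6), (20, 6), (23, 10), (25, 8)])
READ d @v14: history=[(3, 3), (5, 4), (6, 4)] -> pick v6 -> 4
v26: WRITE a=5  (a history now [(2, 1), (7, 4), (16, 5), (17, 6), (18, 7), (22, 2), (24, 7), (26, 5)])
READ e @v4: history=[(4, 7), (11, 0), (15, 6), (20, 6), (23, 10), (25, 8)] -> pick v4 -> 7
v27: WRITE d=1  (d history now [(3, 3), (5, 4), (6, 4), (27, 1)])
READ e @v10: history=[(4, 7), (11, 0), (15, 6), (20, 6), (23, 10), (25, 8)] -> pick v4 -> 7
READ e @v27: history=[(4, 7), (11, 0), (15, 6), (20, 6), (23, 10), (25, 8)] -> pick v25 -> 8
v28: WRITE f=10  (f history now [(1, 1), (13, 9), (14, 1), (19, 5), (21, 7), (28, 10)])
v29: WRITE f=7  (f history now [(1, 1), (13, 9), (14, 1), (19, 5), (21, 7), (28, 10), (29, 7)])
Read results in order: ['NONE', '1', '7', '1', '4', '4', '4', '7', '7', '8']
NONE count = 1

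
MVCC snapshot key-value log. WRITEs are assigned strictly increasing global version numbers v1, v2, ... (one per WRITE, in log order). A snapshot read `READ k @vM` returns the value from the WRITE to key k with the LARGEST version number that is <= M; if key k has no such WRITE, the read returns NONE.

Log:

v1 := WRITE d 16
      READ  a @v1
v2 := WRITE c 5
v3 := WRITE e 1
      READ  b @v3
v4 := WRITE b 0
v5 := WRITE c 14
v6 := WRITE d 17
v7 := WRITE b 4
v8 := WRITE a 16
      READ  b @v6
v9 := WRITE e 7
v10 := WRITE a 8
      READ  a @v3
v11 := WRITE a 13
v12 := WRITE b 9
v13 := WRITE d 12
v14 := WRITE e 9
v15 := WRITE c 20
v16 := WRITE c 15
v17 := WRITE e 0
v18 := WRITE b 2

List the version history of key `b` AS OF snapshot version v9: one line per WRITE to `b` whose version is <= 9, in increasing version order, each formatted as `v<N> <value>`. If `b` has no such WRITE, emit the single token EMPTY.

Answer: v4 0
v7 4

Derivation:
Scan writes for key=b with version <= 9:
  v1 WRITE d 16 -> skip
  v2 WRITE c 5 -> skip
  v3 WRITE e 1 -> skip
  v4 WRITE b 0 -> keep
  v5 WRITE c 14 -> skip
  v6 WRITE d 17 -> skip
  v7 WRITE b 4 -> keep
  v8 WRITE a 16 -> skip
  v9 WRITE e 7 -> skip
  v10 WRITE a 8 -> skip
  v11 WRITE a 13 -> skip
  v12 WRITE b 9 -> drop (> snap)
  v13 WRITE d 12 -> skip
  v14 WRITE e 9 -> skip
  v15 WRITE c 20 -> skip
  v16 WRITE c 15 -> skip
  v17 WRITE e 0 -> skip
  v18 WRITE b 2 -> drop (> snap)
Collected: [(4, 0), (7, 4)]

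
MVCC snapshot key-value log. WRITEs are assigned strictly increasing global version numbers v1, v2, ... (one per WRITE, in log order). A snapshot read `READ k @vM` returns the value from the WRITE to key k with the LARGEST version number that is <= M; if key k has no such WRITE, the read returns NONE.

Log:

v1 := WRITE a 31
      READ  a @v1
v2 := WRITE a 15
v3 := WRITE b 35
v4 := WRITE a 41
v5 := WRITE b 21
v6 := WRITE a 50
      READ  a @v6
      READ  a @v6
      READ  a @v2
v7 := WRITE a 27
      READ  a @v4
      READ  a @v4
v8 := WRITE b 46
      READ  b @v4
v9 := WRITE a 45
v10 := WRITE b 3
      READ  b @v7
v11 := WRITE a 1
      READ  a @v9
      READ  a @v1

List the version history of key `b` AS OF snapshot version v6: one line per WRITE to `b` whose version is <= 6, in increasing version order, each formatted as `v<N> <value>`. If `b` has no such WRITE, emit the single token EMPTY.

Answer: v3 35
v5 21

Derivation:
Scan writes for key=b with version <= 6:
  v1 WRITE a 31 -> skip
  v2 WRITE a 15 -> skip
  v3 WRITE b 35 -> keep
  v4 WRITE a 41 -> skip
  v5 WRITE b 21 -> keep
  v6 WRITE a 50 -> skip
  v7 WRITE a 27 -> skip
  v8 WRITE b 46 -> drop (> snap)
  v9 WRITE a 45 -> skip
  v10 WRITE b 3 -> drop (> snap)
  v11 WRITE a 1 -> skip
Collected: [(3, 35), (5, 21)]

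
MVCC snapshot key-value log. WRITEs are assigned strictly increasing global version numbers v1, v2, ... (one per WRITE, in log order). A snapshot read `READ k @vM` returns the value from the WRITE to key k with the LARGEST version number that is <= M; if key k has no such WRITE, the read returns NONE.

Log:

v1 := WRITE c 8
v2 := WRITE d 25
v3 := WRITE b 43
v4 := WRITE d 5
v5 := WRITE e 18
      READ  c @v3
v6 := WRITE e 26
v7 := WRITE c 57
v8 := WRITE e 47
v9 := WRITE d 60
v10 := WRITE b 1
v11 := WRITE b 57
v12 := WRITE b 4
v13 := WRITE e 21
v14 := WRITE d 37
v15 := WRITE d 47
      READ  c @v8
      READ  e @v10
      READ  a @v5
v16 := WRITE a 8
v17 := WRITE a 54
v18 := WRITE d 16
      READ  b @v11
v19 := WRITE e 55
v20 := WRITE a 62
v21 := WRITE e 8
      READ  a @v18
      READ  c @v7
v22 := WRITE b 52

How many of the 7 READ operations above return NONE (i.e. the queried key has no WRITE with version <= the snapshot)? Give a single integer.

Answer: 1

Derivation:
v1: WRITE c=8  (c history now [(1, 8)])
v2: WRITE d=25  (d history now [(2, 25)])
v3: WRITE b=43  (b history now [(3, 43)])
v4: WRITE d=5  (d history now [(2, 25), (4, 5)])
v5: WRITE e=18  (e history now [(5, 18)])
READ c @v3: history=[(1, 8)] -> pick v1 -> 8
v6: WRITE e=26  (e history now [(5, 18), (6, 26)])
v7: WRITE c=57  (c history now [(1, 8), (7, 57)])
v8: WRITE e=47  (e history now [(5, 18), (6, 26), (8, 47)])
v9: WRITE d=60  (d history now [(2, 25), (4, 5), (9, 60)])
v10: WRITE b=1  (b history now [(3, 43), (10, 1)])
v11: WRITE b=57  (b history now [(3, 43), (10, 1), (11, 57)])
v12: WRITE b=4  (b history now [(3, 43), (10, 1), (11, 57), (12, 4)])
v13: WRITE e=21  (e history now [(5, 18), (6, 26), (8, 47), (13, 21)])
v14: WRITE d=37  (d history now [(2, 25), (4, 5), (9, 60), (14, 37)])
v15: WRITE d=47  (d history now [(2, 25), (4, 5), (9, 60), (14, 37), (15, 47)])
READ c @v8: history=[(1, 8), (7, 57)] -> pick v7 -> 57
READ e @v10: history=[(5, 18), (6, 26), (8, 47), (13, 21)] -> pick v8 -> 47
READ a @v5: history=[] -> no version <= 5 -> NONE
v16: WRITE a=8  (a history now [(16, 8)])
v17: WRITE a=54  (a history now [(16, 8), (17, 54)])
v18: WRITE d=16  (d history now [(2, 25), (4, 5), (9, 60), (14, 37), (15, 47), (18, 16)])
READ b @v11: history=[(3, 43), (10, 1), (11, 57), (12, 4)] -> pick v11 -> 57
v19: WRITE e=55  (e history now [(5, 18), (6, 26), (8, 47), (13, 21), (19, 55)])
v20: WRITE a=62  (a history now [(16, 8), (17, 54), (20, 62)])
v21: WRITE e=8  (e history now [(5, 18), (6, 26), (8, 47), (13, 21), (19, 55), (21, 8)])
READ a @v18: history=[(16, 8), (17, 54), (20, 62)] -> pick v17 -> 54
READ c @v7: history=[(1, 8), (7, 57)] -> pick v7 -> 57
v22: WRITE b=52  (b history now [(3, 43), (10, 1), (11, 57), (12, 4), (22, 52)])
Read results in order: ['8', '57', '47', 'NONE', '57', '54', '57']
NONE count = 1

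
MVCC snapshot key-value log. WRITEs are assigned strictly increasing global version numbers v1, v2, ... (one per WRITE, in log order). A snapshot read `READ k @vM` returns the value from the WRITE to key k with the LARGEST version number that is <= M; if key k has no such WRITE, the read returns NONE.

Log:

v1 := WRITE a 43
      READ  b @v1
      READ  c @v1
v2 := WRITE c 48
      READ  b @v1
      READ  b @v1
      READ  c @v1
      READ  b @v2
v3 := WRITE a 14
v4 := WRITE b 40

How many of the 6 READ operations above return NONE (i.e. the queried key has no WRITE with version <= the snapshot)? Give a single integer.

Answer: 6

Derivation:
v1: WRITE a=43  (a history now [(1, 43)])
READ b @v1: history=[] -> no version <= 1 -> NONE
READ c @v1: history=[] -> no version <= 1 -> NONE
v2: WRITE c=48  (c history now [(2, 48)])
READ b @v1: history=[] -> no version <= 1 -> NONE
READ b @v1: history=[] -> no version <= 1 -> NONE
READ c @v1: history=[(2, 48)] -> no version <= 1 -> NONE
READ b @v2: history=[] -> no version <= 2 -> NONE
v3: WRITE a=14  (a history now [(1, 43), (3, 14)])
v4: WRITE b=40  (b history now [(4, 40)])
Read results in order: ['NONE', 'NONE', 'NONE', 'NONE', 'NONE', 'NONE']
NONE count = 6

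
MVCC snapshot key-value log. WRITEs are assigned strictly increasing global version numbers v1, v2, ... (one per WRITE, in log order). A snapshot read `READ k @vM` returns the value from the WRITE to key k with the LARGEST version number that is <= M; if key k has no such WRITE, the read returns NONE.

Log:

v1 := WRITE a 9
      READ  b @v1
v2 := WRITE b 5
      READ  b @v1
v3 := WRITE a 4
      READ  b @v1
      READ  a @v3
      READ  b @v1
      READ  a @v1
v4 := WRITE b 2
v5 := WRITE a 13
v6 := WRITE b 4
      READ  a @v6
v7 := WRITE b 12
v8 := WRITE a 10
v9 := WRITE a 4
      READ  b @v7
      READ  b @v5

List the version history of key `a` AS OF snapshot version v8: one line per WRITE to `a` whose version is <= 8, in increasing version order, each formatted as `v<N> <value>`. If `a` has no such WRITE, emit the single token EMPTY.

Answer: v1 9
v3 4
v5 13
v8 10

Derivation:
Scan writes for key=a with version <= 8:
  v1 WRITE a 9 -> keep
  v2 WRITE b 5 -> skip
  v3 WRITE a 4 -> keep
  v4 WRITE b 2 -> skip
  v5 WRITE a 13 -> keep
  v6 WRITE b 4 -> skip
  v7 WRITE b 12 -> skip
  v8 WRITE a 10 -> keep
  v9 WRITE a 4 -> drop (> snap)
Collected: [(1, 9), (3, 4), (5, 13), (8, 10)]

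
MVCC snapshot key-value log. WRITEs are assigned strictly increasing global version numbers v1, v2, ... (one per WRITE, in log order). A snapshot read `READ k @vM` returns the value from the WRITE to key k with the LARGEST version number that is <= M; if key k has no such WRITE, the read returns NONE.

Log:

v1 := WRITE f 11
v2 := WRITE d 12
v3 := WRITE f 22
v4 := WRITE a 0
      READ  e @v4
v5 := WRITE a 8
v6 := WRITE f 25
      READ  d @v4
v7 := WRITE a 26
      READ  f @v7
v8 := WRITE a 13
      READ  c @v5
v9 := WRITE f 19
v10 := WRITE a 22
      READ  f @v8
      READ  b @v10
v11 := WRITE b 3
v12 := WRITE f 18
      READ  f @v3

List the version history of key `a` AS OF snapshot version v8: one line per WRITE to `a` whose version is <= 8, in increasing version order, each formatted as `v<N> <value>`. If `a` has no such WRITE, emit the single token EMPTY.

Answer: v4 0
v5 8
v7 26
v8 13

Derivation:
Scan writes for key=a with version <= 8:
  v1 WRITE f 11 -> skip
  v2 WRITE d 12 -> skip
  v3 WRITE f 22 -> skip
  v4 WRITE a 0 -> keep
  v5 WRITE a 8 -> keep
  v6 WRITE f 25 -> skip
  v7 WRITE a 26 -> keep
  v8 WRITE a 13 -> keep
  v9 WRITE f 19 -> skip
  v10 WRITE a 22 -> drop (> snap)
  v11 WRITE b 3 -> skip
  v12 WRITE f 18 -> skip
Collected: [(4, 0), (5, 8), (7, 26), (8, 13)]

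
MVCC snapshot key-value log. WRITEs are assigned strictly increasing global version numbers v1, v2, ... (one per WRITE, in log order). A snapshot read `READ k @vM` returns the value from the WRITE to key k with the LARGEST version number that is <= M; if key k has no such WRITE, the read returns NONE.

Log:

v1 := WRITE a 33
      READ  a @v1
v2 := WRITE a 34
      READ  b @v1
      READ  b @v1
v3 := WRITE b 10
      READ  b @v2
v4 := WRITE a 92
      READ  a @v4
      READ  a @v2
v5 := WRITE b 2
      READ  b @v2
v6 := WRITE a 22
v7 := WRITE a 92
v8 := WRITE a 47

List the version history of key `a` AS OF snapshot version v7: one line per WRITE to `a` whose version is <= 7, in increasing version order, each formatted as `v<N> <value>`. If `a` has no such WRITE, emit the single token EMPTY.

Scan writes for key=a with version <= 7:
  v1 WRITE a 33 -> keep
  v2 WRITE a 34 -> keep
  v3 WRITE b 10 -> skip
  v4 WRITE a 92 -> keep
  v5 WRITE b 2 -> skip
  v6 WRITE a 22 -> keep
  v7 WRITE a 92 -> keep
  v8 WRITE a 47 -> drop (> snap)
Collected: [(1, 33), (2, 34), (4, 92), (6, 22), (7, 92)]

Answer: v1 33
v2 34
v4 92
v6 22
v7 92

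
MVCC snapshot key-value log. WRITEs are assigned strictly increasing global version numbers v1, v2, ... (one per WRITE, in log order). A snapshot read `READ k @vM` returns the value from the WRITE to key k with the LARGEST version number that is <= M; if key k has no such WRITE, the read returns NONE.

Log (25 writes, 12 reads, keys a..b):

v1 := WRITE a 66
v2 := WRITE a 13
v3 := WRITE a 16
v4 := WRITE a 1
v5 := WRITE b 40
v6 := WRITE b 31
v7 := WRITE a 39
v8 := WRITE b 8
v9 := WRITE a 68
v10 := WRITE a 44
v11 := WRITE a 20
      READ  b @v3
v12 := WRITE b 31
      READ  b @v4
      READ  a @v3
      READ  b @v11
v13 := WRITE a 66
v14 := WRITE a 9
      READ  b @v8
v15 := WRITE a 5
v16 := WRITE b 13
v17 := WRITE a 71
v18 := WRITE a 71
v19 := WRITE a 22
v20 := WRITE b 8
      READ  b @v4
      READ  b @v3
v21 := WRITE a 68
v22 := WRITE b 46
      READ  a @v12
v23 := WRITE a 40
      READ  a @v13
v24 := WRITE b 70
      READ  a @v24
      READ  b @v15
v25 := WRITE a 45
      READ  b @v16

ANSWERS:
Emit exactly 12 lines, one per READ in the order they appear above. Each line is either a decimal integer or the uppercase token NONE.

v1: WRITE a=66  (a history now [(1, 66)])
v2: WRITE a=13  (a history now [(1, 66), (2, 13)])
v3: WRITE a=16  (a history now [(1, 66), (2, 13), (3, 16)])
v4: WRITE a=1  (a history now [(1, 66), (2, 13), (3, 16), (4, 1)])
v5: WRITE b=40  (b history now [(5, 40)])
v6: WRITE b=31  (b history now [(5, 40), (6, 31)])
v7: WRITE a=39  (a history now [(1, 66), (2, 13), (3, 16), (4, 1), (7, 39)])
v8: WRITE b=8  (b history now [(5, 40), (6, 31), (8, 8)])
v9: WRITE a=68  (a history now [(1, 66), (2, 13), (3, 16), (4, 1), (7, 39), (9, 68)])
v10: WRITE a=44  (a history now [(1, 66), (2, 13), (3, 16), (4, 1), (7, 39), (9, 68), (10, 44)])
v11: WRITE a=20  (a history now [(1, 66), (2, 13), (3, 16), (4, 1), (7, 39), (9, 68), (10, 44), (11, 20)])
READ b @v3: history=[(5, 40), (6, 31), (8, 8)] -> no version <= 3 -> NONE
v12: WRITE b=31  (b history now [(5, 40), (6, 31), (8, 8), (12, 31)])
READ b @v4: history=[(5, 40), (6, 31), (8, 8), (12, 31)] -> no version <= 4 -> NONE
READ a @v3: history=[(1, 66), (2, 13), (3, 16), (4, 1), (7, 39), (9, 68), (10, 44), (11, 20)] -> pick v3 -> 16
READ b @v11: history=[(5, 40), (6, 31), (8, 8), (12, 31)] -> pick v8 -> 8
v13: WRITE a=66  (a history now [(1, 66), (2, 13), (3, 16), (4, 1), (7, 39), (9, 68), (10, 44), (11, 20), (13, 66)])
v14: WRITE a=9  (a history now [(1, 66), (2, 13), (3, 16), (4, 1), (7, 39), (9, 68), (10, 44), (11, 20), (13, 66), (14, 9)])
READ b @v8: history=[(5, 40), (6, 31), (8, 8), (12, 31)] -> pick v8 -> 8
v15: WRITE a=5  (a history now [(1, 66), (2, 13), (3, 16), (4, 1), (7, 39), (9, 68), (10, 44), (11, 20), (13, 66), (14, 9), (15, 5)])
v16: WRITE b=13  (b history now [(5, 40), (6, 31), (8, 8), (12, 31), (16, 13)])
v17: WRITE a=71  (a history now [(1, 66), (2, 13), (3, 16), (4, 1), (7, 39), (9, 68), (10, 44), (11, 20), (13, 66), (14, 9), (15, 5), (17, 71)])
v18: WRITE a=71  (a history now [(1, 66), (2, 13), (3, 16), (4, 1), (7, 39), (9, 68), (10, 44), (11, 20), (13, 66), (14, 9), (15, 5), (17, 71), (18, 71)])
v19: WRITE a=22  (a history now [(1, 66), (2, 13), (3, 16), (4, 1), (7, 39), (9, 68), (10, 44), (11, 20), (13, 66), (14, 9), (15, 5), (17, 71), (18, 71), (19, 22)])
v20: WRITE b=8  (b history now [(5, 40), (6, 31), (8, 8), (12, 31), (16, 13), (20, 8)])
READ b @v4: history=[(5, 40), (6, 31), (8, 8), (12, 31), (16, 13), (20, 8)] -> no version <= 4 -> NONE
READ b @v3: history=[(5, 40), (6, 31), (8, 8), (12, 31), (16, 13), (20, 8)] -> no version <= 3 -> NONE
v21: WRITE a=68  (a history now [(1, 66), (2, 13), (3, 16), (4, 1), (7, 39), (9, 68), (10, 44), (11, 20), (13, 66), (14, 9), (15, 5), (17, 71), (18, 71), (19, 22), (21, 68)])
v22: WRITE b=46  (b history now [(5, 40), (6, 31), (8, 8), (12, 31), (16, 13), (20, 8), (22, 46)])
READ a @v12: history=[(1, 66), (2, 13), (3, 16), (4, 1), (7, 39), (9, 68), (10, 44), (11, 20), (13, 66), (14, 9), (15, 5), (17, 71), (18, 71), (19, 22), (21, 68)] -> pick v11 -> 20
v23: WRITE a=40  (a history now [(1, 66), (2, 13), (3, 16), (4, 1), (7, 39), (9, 68), (10, 44), (11, 20), (13, 66), (14, 9), (15, 5), (17, 71), (18, 71), (19, 22), (21, 68), (23, 40)])
READ a @v13: history=[(1, 66), (2, 13), (3, 16), (4, 1), (7, 39), (9, 68), (10, 44), (11, 20), (13, 66), (14, 9), (15, 5), (17, 71), (18, 71), (19, 22), (21, 68), (23, 40)] -> pick v13 -> 66
v24: WRITE b=70  (b history now [(5, 40), (6, 31), (8, 8), (12, 31), (16, 13), (20, 8), (22, 46), (24, 70)])
READ a @v24: history=[(1, 66), (2, 13), (3, 16), (4, 1), (7, 39), (9, 68), (10, 44), (11, 20), (13, 66), (14, 9), (15, 5), (17, 71), (18, 71), (19, 22), (21, 68), (23, 40)] -> pick v23 -> 40
READ b @v15: history=[(5, 40), (6, 31), (8, 8), (12, 31), (16, 13), (20, 8), (22, 46), (24, 70)] -> pick v12 -> 31
v25: WRITE a=45  (a history now [(1, 66), (2, 13), (3, 16), (4, 1), (7, 39), (9, 68), (10, 44), (11, 20), (13, 66), (14, 9), (15, 5), (17, 71), (18, 71), (19, 22), (21, 68), (23, 40), (25, 45)])
READ b @v16: history=[(5, 40), (6, 31), (8, 8), (12, 31), (16, 13), (20, 8), (22, 46), (24, 70)] -> pick v16 -> 13

Answer: NONE
NONE
16
8
8
NONE
NONE
20
66
40
31
13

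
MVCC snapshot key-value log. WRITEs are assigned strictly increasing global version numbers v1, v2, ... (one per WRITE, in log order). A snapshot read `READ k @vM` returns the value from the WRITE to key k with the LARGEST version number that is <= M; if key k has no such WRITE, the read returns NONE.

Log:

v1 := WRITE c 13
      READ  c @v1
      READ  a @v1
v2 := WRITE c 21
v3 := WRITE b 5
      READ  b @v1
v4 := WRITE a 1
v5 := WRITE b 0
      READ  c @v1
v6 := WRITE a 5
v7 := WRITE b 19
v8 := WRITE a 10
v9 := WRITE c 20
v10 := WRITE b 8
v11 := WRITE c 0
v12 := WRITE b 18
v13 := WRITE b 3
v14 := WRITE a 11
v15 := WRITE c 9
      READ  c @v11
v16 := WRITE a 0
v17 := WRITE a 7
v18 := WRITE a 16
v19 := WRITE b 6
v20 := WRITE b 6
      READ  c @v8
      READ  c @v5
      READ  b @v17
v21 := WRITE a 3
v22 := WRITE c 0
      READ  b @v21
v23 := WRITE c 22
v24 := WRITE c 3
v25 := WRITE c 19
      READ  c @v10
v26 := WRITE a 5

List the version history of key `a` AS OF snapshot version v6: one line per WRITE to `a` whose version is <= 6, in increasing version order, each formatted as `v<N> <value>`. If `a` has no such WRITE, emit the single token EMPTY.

Answer: v4 1
v6 5

Derivation:
Scan writes for key=a with version <= 6:
  v1 WRITE c 13 -> skip
  v2 WRITE c 21 -> skip
  v3 WRITE b 5 -> skip
  v4 WRITE a 1 -> keep
  v5 WRITE b 0 -> skip
  v6 WRITE a 5 -> keep
  v7 WRITE b 19 -> skip
  v8 WRITE a 10 -> drop (> snap)
  v9 WRITE c 20 -> skip
  v10 WRITE b 8 -> skip
  v11 WRITE c 0 -> skip
  v12 WRITE b 18 -> skip
  v13 WRITE b 3 -> skip
  v14 WRITE a 11 -> drop (> snap)
  v15 WRITE c 9 -> skip
  v16 WRITE a 0 -> drop (> snap)
  v17 WRITE a 7 -> drop (> snap)
  v18 WRITE a 16 -> drop (> snap)
  v19 WRITE b 6 -> skip
  v20 WRITE b 6 -> skip
  v21 WRITE a 3 -> drop (> snap)
  v22 WRITE c 0 -> skip
  v23 WRITE c 22 -> skip
  v24 WRITE c 3 -> skip
  v25 WRITE c 19 -> skip
  v26 WRITE a 5 -> drop (> snap)
Collected: [(4, 1), (6, 5)]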